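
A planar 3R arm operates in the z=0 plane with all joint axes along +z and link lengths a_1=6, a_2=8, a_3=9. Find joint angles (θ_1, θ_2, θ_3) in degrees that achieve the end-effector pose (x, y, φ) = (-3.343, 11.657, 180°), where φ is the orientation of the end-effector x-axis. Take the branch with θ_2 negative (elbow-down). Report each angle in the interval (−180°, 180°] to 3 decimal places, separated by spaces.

89.997 -44.996 134.999

wrist centre = target − a_3·(cos φ, sin φ) = (5.6570, 11.6570)
cos θ_2 = (167.8873−6²−8²)/(2·6·8) = 0.7072; θ_2 = -44.9957° (elbow-down)
β = atan2(11.6570,5.6570) = 64.1133°; ψ = atan2(-5.6564,11.6573) = -25.8840°
θ_1 = β − ψ = 89.9972°
θ_3 = φ − θ_1 − θ_2 = 134.9985° (wrapped to (-180°,180°])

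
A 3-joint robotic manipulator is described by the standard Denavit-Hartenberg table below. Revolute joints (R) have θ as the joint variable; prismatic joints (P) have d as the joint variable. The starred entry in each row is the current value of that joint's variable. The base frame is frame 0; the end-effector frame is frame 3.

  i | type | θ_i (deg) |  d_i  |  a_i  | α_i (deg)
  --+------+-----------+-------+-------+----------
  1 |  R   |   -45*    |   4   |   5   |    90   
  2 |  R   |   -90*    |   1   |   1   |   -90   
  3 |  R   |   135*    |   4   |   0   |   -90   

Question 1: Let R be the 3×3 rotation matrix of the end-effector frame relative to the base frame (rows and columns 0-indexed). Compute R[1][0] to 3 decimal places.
End-effector x-axis (col 0 of R) = (0.5000,0.5000,0.7071)
R[1][0] = 0.5000

0.500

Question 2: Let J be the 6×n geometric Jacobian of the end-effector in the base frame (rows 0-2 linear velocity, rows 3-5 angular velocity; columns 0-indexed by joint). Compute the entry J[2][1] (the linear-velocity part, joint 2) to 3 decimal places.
axis z_1 = (-0.7071,-0.7071,0.0000); lever o_n−o_1 = (2.1213,-3.5355,-1.0000)
cross product → J_v[:, 1] = (0.7071,-0.7071,4.0000)
J_ω[:, 1] = z_1
entry J[2][1] = 4.0000

4.000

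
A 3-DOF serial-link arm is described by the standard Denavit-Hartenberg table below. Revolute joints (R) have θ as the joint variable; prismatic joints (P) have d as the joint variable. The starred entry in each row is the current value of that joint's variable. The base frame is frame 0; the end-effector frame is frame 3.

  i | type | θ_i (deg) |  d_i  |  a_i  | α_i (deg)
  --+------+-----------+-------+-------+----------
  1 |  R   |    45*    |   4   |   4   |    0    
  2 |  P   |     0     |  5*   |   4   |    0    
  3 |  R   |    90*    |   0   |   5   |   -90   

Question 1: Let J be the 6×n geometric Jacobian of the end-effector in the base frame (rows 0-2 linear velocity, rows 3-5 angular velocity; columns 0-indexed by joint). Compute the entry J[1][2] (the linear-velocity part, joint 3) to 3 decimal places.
axis z_2 = (0.0000,0.0000,1.0000); lever o_n−o_2 = (-3.5355,3.5355,0.0000)
cross product → J_v[:, 2] = (-3.5355,-3.5355,0.0000)
J_ω[:, 2] = z_2
entry J[1][2] = -3.5355

-3.536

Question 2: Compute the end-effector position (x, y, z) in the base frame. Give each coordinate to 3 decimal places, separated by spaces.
after link 1: o_1 = (2.8284, 2.8284, 4.0000)
after link 2: o_2 = (5.6569, 5.6569, 9.0000)
after link 3: o_3 = (2.1213, 9.1924, 9.0000)

2.121 9.192 9.000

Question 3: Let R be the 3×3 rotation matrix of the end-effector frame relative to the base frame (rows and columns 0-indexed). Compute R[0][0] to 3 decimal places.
-0.707

End-effector x-axis (col 0 of R) = (-0.7071,0.7071,0.0000)
R[0][0] = -0.7071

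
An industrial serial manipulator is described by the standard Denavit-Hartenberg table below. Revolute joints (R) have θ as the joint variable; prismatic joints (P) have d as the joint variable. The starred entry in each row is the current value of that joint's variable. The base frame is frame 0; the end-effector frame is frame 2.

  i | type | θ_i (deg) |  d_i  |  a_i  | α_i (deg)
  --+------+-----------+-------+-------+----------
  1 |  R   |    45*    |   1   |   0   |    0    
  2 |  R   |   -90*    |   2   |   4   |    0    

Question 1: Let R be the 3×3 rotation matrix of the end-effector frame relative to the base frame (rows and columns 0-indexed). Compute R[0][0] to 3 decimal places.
End-effector x-axis (col 0 of R) = (0.7071,-0.7071,0.0000)
R[0][0] = 0.7071

0.707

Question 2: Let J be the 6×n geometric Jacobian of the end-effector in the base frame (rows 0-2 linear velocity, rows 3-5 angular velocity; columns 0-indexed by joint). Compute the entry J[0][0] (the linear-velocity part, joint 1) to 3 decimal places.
2.828

axis z_0 = ẑ; lever o_n−o_0 = (2.8284,-2.8284,3.0000)
cross product → J_v[:, 0] = (2.8284,2.8284,-0.0000)
J_ω[:, 0] = z_0
entry J[0][0] = 2.8284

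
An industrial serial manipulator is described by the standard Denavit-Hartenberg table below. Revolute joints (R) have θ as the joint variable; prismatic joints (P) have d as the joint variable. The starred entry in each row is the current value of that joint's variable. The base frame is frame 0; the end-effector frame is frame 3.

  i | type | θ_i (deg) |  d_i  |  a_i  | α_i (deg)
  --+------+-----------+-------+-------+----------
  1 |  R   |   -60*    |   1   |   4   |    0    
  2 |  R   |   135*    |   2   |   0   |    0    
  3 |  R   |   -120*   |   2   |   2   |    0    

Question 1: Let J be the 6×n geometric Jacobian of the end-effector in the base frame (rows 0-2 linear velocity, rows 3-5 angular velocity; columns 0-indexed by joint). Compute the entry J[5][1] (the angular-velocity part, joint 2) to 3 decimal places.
1.000

axis z_1 = (0.0000,0.0000,1.0000); lever o_n−o_1 = (1.4142,-1.4142,4.0000)
cross product → J_v[:, 1] = (1.4142,1.4142,-0.0000)
J_ω[:, 1] = z_1
entry J[5][1] = 1.0000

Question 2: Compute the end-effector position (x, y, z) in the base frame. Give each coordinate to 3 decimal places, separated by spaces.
3.414 -4.878 5.000

after link 1: o_1 = (2.0000, -3.4641, 1.0000)
after link 2: o_2 = (2.0000, -3.4641, 3.0000)
after link 3: o_3 = (3.4142, -4.8783, 5.0000)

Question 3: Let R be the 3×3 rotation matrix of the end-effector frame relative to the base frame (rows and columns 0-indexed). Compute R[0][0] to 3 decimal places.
0.707

End-effector x-axis (col 0 of R) = (0.7071,-0.7071,0.0000)
R[0][0] = 0.7071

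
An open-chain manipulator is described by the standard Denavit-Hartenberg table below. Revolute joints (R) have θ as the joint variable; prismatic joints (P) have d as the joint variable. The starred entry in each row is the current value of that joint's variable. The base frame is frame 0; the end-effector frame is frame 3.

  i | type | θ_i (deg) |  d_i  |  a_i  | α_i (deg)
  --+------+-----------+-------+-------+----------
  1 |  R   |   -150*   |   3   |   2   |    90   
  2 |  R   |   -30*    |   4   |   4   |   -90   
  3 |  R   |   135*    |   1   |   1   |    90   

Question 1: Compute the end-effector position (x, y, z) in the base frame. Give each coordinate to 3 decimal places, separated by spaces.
after link 1: o_1 = (-1.7321, -1.0000, 3.0000)
after link 2: o_2 = (-6.7321, 0.7321, 1.0000)
after link 3: o_3 = (-6.2812, 0.1759, 2.2196)

-6.281 0.176 2.220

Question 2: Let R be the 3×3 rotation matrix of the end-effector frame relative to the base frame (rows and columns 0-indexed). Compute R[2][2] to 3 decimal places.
-0.354

End-effector z-axis (col 2 of R) = (-0.1768,-0.9186,-0.3536)
R[2][2] = -0.3536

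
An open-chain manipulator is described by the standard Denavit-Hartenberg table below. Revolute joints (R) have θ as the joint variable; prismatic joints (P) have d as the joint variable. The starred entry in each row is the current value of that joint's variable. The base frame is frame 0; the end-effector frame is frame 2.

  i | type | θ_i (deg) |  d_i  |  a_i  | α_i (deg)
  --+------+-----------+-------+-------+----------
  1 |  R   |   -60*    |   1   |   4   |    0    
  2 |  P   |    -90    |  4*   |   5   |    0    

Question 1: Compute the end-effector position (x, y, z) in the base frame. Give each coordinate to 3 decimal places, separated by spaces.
after link 1: o_1 = (2.0000, -3.4641, 1.0000)
after link 2: o_2 = (-2.3301, -5.9641, 5.0000)

-2.330 -5.964 5.000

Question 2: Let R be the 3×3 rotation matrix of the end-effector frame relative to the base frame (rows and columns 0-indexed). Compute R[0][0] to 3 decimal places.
-0.866

End-effector x-axis (col 0 of R) = (-0.8660,-0.5000,0.0000)
R[0][0] = -0.8660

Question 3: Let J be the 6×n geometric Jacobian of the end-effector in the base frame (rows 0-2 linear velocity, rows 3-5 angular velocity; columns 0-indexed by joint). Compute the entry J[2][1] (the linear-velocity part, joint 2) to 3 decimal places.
prismatic axis z_1 = (0.0000,0.0000,1.0000)
J_v[:, 1] = z_1; J_ω[:, 1] = (0,0,0)
entry J[2][1] = 1.0000

1.000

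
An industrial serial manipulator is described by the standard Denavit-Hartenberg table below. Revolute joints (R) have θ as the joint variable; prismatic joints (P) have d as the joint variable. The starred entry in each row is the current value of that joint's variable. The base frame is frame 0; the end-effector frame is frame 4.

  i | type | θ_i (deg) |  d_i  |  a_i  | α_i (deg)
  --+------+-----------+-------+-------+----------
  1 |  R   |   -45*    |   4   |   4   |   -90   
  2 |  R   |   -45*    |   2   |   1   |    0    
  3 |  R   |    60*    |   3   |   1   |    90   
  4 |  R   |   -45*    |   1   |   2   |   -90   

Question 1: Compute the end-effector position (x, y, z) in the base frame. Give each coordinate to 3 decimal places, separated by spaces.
7.696 -2.625 5.048

after link 1: o_1 = (2.8284, -2.8284, 4.0000)
after link 2: o_2 = (4.7426, -1.9142, 4.7071)
after link 3: o_3 = (7.5470, -0.4759, 4.4483)
after link 4: o_4 = (7.6959, -2.6248, 5.0482)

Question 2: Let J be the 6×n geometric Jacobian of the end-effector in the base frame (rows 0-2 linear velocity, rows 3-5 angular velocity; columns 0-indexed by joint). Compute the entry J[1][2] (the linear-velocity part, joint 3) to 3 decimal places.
axis z_2 = (0.7071,0.7071,0.0000); lever o_n−o_2 = (2.9533,-0.7106,0.3411)
cross product → J_v[:, 2] = (0.2412,-0.2412,-2.5908)
J_ω[:, 2] = z_2
entry J[1][2] = -0.2412

-0.241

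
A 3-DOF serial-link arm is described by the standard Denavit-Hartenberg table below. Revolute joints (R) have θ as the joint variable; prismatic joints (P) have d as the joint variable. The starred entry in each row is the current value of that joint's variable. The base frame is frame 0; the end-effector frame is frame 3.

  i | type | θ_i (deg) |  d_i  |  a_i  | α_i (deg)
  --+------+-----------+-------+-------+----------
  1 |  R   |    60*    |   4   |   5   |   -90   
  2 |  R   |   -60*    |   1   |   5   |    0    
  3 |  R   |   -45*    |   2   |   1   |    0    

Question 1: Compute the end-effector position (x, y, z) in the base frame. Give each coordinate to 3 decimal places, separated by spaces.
1.023 7.771 9.296

after link 1: o_1 = (2.5000, 4.3301, 4.0000)
after link 2: o_2 = (2.8840, 6.9952, 8.3301)
after link 3: o_3 = (1.0225, 7.7710, 9.2961)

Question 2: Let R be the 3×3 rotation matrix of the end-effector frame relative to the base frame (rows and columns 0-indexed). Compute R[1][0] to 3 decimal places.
End-effector x-axis (col 0 of R) = (-0.1294,-0.2241,0.9659)
R[1][0] = -0.2241

-0.224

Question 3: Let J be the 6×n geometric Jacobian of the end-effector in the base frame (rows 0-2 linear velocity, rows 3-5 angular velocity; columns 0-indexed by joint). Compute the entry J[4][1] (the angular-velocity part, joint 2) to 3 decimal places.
axis z_1 = (-0.8660,0.5000,0.0000); lever o_n−o_1 = (-1.4775,3.4409,5.2961)
cross product → J_v[:, 1] = (2.6480,4.5865,-2.2412)
J_ω[:, 1] = z_1
entry J[4][1] = 0.5000

0.500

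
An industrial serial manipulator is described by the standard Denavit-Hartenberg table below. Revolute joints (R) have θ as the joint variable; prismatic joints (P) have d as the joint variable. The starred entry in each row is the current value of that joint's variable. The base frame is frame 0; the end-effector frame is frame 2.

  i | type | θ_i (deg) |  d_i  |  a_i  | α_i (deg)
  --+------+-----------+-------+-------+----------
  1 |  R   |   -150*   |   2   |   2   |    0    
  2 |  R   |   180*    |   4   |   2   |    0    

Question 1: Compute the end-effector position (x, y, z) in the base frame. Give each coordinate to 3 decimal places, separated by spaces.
0.000 -0.000 6.000

after link 1: o_1 = (-1.7321, -1.0000, 2.0000)
after link 2: o_2 = (0.0000, -0.0000, 6.0000)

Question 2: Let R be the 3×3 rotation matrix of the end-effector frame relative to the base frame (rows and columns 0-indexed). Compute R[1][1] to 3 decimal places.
End-effector y-axis (col 1 of R) = (-0.5000,0.8660,0.0000)
R[1][1] = 0.8660

0.866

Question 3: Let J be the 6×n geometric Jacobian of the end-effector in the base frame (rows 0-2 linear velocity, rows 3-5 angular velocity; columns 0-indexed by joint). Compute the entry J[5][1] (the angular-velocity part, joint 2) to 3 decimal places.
axis z_1 = (0.0000,0.0000,1.0000); lever o_n−o_1 = (1.7321,1.0000,4.0000)
cross product → J_v[:, 1] = (-1.0000,1.7321,0.0000)
J_ω[:, 1] = z_1
entry J[5][1] = 1.0000

1.000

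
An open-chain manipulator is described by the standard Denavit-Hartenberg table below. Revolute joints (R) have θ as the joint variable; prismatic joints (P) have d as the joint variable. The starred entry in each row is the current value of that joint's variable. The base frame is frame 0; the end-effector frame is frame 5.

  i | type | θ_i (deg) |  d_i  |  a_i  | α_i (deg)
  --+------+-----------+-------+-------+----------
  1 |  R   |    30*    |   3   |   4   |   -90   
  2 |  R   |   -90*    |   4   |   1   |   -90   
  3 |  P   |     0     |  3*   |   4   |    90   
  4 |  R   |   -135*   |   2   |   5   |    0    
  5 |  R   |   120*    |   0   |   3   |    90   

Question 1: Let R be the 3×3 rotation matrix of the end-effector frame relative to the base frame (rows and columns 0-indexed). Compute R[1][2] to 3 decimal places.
-0.483

End-effector z-axis (col 2 of R) = (-0.8365,-0.4830,-0.2588)
R[1][2] = -0.4830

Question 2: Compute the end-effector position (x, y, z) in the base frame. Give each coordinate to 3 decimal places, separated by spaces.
after link 1: o_1 = (3.4641, 2.0000, 3.0000)
after link 2: o_2 = (1.4641, 5.4641, 4.0000)
after link 3: o_3 = (4.0622, 6.9641, 8.0000)
after link 4: o_4 = (0.0003, 6.9284, 4.4645)
after link 5: o_5 = (-0.6721, 6.5402, 7.3622)

-0.672 6.540 7.362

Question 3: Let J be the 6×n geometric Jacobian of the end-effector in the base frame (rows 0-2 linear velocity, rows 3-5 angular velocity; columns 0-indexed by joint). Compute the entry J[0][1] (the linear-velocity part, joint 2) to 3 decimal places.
3.778

axis z_1 = (-0.5000,0.8660,0.0000); lever o_n−o_1 = (-4.1362,4.5402,4.3622)
cross product → J_v[:, 1] = (3.7778,2.1811,1.3120)
J_ω[:, 1] = z_1
entry J[0][1] = 3.7778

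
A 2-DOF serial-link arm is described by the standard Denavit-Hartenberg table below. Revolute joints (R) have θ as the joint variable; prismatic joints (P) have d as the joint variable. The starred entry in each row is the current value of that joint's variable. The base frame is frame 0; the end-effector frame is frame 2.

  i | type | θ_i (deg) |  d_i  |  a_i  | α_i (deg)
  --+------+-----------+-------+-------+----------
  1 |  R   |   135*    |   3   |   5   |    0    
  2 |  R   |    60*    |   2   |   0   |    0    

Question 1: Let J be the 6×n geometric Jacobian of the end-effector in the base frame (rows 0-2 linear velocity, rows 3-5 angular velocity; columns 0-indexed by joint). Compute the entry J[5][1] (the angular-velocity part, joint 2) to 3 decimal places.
1.000

axis z_1 = (0.0000,0.0000,1.0000); lever o_n−o_1 = (0.0000,0.0000,2.0000)
cross product → J_v[:, 1] = (0.0000,0.0000,0.0000)
J_ω[:, 1] = z_1
entry J[5][1] = 1.0000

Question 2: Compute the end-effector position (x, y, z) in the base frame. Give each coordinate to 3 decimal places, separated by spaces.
-3.536 3.536 5.000

after link 1: o_1 = (-3.5355, 3.5355, 3.0000)
after link 2: o_2 = (-3.5355, 3.5355, 5.0000)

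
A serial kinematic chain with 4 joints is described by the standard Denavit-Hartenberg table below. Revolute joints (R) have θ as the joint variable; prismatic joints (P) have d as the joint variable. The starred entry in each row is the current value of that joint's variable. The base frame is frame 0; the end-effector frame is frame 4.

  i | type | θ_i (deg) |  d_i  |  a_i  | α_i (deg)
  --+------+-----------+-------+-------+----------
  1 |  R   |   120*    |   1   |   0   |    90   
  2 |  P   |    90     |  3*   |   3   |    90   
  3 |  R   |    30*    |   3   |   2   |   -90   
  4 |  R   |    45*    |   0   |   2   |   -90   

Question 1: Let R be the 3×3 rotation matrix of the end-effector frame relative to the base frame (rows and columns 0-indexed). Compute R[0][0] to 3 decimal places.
0.660

End-effector x-axis (col 0 of R) = (0.6597,-0.4356,0.6124)
R[0][0] = 0.6597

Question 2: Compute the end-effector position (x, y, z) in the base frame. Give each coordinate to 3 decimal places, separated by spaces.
after link 1: o_1 = (0.0000, 0.0000, 1.0000)
after link 2: o_2 = (2.5981, 1.5000, 4.0000)
after link 3: o_3 = (1.9641, 4.5981, 5.7321)
after link 4: o_4 = (3.2836, 3.7269, 6.9568)

3.284 3.727 6.957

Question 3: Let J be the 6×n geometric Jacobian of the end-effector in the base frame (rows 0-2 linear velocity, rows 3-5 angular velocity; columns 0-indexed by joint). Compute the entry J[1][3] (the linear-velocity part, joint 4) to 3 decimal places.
axis z_3 = (0.7500,0.4330,-0.5000); lever o_n−o_3 = (1.3195,-0.8712,1.2247)
cross product → J_v[:, 3] = (0.0947,-1.5783,-1.2247)
J_ω[:, 3] = z_3
entry J[1][3] = -1.5783

-1.578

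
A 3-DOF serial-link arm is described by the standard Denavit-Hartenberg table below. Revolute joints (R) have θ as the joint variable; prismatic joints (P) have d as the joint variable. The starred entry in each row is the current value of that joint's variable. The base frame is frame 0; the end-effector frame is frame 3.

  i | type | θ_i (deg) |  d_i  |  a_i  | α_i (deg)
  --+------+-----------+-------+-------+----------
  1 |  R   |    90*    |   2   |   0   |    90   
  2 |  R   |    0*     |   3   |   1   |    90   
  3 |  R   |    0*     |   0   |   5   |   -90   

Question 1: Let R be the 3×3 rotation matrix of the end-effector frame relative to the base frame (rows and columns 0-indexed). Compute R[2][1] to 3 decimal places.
1.000

End-effector y-axis (col 1 of R) = (-0.0000,0.0000,1.0000)
R[2][1] = 1.0000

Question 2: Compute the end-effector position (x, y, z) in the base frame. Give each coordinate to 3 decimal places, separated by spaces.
3.000 6.000 2.000

after link 1: o_1 = (0.0000, 0.0000, 2.0000)
after link 2: o_2 = (3.0000, 1.0000, 2.0000)
after link 3: o_3 = (3.0000, 6.0000, 2.0000)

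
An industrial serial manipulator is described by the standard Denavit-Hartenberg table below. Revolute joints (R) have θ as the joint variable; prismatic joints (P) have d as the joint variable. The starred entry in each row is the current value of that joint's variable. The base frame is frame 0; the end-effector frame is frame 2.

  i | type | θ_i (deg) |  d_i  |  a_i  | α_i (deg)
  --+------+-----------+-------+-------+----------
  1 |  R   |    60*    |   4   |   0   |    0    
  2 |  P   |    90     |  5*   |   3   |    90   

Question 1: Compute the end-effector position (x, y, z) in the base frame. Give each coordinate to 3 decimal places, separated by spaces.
-2.598 1.500 9.000

after link 1: o_1 = (0.0000, 0.0000, 4.0000)
after link 2: o_2 = (-2.5981, 1.5000, 9.0000)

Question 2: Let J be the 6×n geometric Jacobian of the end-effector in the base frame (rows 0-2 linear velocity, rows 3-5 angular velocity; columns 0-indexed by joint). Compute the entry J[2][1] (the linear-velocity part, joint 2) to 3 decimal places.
prismatic axis z_1 = (0.0000,0.0000,1.0000)
J_v[:, 1] = z_1; J_ω[:, 1] = (0,0,0)
entry J[2][1] = 1.0000

1.000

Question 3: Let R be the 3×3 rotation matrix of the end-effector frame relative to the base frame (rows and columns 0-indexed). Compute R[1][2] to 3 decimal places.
End-effector z-axis (col 2 of R) = (0.5000,0.8660,0.0000)
R[1][2] = 0.8660

0.866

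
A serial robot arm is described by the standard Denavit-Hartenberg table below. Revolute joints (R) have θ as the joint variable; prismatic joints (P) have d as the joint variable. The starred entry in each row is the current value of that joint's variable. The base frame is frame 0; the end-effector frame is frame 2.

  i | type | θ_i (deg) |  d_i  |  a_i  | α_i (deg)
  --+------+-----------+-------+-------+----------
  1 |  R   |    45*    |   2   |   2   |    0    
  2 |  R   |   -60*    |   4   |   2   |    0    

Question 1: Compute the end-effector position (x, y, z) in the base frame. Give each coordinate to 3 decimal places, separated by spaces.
after link 1: o_1 = (1.4142, 1.4142, 2.0000)
after link 2: o_2 = (3.3461, 0.8966, 6.0000)

3.346 0.897 6.000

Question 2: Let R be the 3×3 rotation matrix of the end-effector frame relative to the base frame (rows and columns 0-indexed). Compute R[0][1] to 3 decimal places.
End-effector y-axis (col 1 of R) = (0.2588,0.9659,0.0000)
R[0][1] = 0.2588

0.259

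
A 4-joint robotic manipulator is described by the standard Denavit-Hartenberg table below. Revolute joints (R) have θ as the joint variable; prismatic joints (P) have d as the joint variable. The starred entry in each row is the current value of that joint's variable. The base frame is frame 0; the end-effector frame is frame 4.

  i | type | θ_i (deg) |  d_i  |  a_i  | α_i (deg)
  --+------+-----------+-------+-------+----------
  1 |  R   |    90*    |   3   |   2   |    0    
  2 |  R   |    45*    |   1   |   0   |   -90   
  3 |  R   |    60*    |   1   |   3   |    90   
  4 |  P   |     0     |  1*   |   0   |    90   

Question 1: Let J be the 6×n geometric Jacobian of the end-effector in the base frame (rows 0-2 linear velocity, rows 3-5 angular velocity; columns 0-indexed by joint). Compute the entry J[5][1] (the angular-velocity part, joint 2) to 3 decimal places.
1.000

axis z_1 = (0.0000,0.0000,1.0000); lever o_n−o_1 = (-2.3801,0.9659,-1.0981)
cross product → J_v[:, 1] = (-0.9659,-2.3801,0.0000)
J_ω[:, 1] = z_1
entry J[5][1] = 1.0000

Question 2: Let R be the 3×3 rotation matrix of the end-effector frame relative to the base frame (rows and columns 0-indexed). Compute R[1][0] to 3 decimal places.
End-effector x-axis (col 0 of R) = (-0.3536,0.3536,-0.8660)
R[1][0] = 0.3536

0.354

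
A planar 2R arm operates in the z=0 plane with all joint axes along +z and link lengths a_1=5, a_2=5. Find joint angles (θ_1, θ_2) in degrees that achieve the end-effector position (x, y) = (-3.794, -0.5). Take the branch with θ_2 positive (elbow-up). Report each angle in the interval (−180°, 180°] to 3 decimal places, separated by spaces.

120.007 135.000

cos θ_2 = (14.6444−5²−5²)/(2·5·5) = -0.7071; θ_2 = 135.0004° (elbow-up)
β = atan2(-0.5000,-3.7940) = -172.4924°; ψ = atan2(3.5355,1.4644) = 67.5002°
θ_1 = β − ψ = -239.9926°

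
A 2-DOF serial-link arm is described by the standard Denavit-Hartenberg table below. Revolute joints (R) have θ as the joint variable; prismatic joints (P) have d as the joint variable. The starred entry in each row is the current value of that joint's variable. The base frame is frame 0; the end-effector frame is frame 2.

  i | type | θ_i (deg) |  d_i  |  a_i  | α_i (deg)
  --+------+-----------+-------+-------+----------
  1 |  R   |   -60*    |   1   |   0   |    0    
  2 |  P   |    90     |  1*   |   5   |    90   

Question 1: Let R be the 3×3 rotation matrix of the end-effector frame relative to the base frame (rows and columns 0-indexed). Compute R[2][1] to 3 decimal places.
1.000

End-effector y-axis (col 1 of R) = (-0.0000,0.0000,1.0000)
R[2][1] = 1.0000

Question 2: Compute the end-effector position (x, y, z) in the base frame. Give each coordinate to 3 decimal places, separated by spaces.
4.330 2.500 2.000

after link 1: o_1 = (0.0000, 0.0000, 1.0000)
after link 2: o_2 = (4.3301, 2.5000, 2.0000)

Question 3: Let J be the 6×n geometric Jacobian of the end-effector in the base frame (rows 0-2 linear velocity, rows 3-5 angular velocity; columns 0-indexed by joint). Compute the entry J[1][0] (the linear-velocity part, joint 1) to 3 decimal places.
axis z_0 = ẑ; lever o_n−o_0 = (4.3301,2.5000,2.0000)
cross product → J_v[:, 0] = (-2.5000,4.3301,0.0000)
J_ω[:, 0] = z_0
entry J[1][0] = 4.3301

4.330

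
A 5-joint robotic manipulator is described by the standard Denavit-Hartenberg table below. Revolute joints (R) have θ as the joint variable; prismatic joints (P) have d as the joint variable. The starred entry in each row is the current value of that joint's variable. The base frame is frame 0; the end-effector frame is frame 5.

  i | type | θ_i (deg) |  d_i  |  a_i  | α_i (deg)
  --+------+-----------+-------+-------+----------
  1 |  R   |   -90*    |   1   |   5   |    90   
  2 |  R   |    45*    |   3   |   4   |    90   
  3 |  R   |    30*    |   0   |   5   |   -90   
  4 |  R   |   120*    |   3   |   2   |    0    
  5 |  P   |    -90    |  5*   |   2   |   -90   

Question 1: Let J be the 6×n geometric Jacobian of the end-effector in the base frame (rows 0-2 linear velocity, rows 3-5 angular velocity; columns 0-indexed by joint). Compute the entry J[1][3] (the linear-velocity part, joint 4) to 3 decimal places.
2.191

axis z_3 = (-0.8660,0.3536,-0.3536); lever o_n−o_3 = (-7.2942,4.3120,-0.4483)
cross product → J_v[:, 3] = (1.3660,2.1907,-1.1554)
J_ω[:, 3] = z_3
entry J[1][3] = 2.1907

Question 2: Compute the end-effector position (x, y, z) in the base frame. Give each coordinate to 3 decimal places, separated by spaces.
-12.794 -6.578 6.442

after link 1: o_1 = (0.0000, -5.0000, 1.0000)
after link 2: o_2 = (-3.0000, -7.8284, 3.8284)
after link 3: o_3 = (-5.5000, -10.8903, 6.8903)
after link 4: o_4 = (-7.5981, -7.9925, 6.4420)
after link 5: o_5 = (-12.7942, -6.5783, 6.4420)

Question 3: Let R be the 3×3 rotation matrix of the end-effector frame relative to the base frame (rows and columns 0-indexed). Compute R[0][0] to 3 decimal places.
End-effector x-axis (col 0 of R) = (-0.4330,-0.1768,0.8839)
R[0][0] = -0.4330

-0.433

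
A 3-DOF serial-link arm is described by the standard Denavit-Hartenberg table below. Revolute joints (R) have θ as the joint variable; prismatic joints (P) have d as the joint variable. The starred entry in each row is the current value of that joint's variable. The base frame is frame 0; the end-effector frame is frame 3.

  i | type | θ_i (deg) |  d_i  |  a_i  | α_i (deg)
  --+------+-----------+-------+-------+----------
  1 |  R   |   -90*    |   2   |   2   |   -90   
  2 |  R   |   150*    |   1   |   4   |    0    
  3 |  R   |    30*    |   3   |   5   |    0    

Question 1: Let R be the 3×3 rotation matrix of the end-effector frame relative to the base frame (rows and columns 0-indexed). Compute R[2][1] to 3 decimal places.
1.000

End-effector y-axis (col 1 of R) = (-0.0000,0.0000,1.0000)
R[2][1] = 1.0000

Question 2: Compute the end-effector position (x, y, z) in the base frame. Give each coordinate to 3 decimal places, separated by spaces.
after link 1: o_1 = (0.0000, -2.0000, 2.0000)
after link 2: o_2 = (1.0000, 1.4641, 0.0000)
after link 3: o_3 = (4.0000, 6.4641, 0.0000)

4.000 6.464 0.000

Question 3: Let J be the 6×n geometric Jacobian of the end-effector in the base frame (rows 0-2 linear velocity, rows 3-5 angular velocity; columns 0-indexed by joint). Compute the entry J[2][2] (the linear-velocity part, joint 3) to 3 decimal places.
axis z_2 = (1.0000,0.0000,0.0000); lever o_n−o_2 = (3.0000,5.0000,0.0000)
cross product → J_v[:, 2] = (-0.0000,-0.0000,5.0000)
J_ω[:, 2] = z_2
entry J[2][2] = 5.0000

5.000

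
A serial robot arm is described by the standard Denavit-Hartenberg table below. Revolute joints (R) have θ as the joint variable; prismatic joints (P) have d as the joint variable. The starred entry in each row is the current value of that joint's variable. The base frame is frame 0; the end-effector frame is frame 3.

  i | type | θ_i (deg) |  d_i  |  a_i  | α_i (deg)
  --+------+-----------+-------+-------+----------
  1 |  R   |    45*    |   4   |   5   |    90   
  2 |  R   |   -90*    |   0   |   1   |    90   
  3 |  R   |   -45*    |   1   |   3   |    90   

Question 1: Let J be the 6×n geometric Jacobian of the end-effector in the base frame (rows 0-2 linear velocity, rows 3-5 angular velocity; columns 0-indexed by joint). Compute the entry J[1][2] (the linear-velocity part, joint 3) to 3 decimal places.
-1.500

axis z_2 = (-0.7071,-0.7071,-0.0000); lever o_n−o_2 = (-2.2071,0.7929,-2.1213)
cross product → J_v[:, 2] = (1.5000,-1.5000,-2.1213)
J_ω[:, 2] = z_2
entry J[1][2] = -1.5000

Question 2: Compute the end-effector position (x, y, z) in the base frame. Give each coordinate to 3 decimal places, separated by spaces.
1.328 4.328 0.879

after link 1: o_1 = (3.5355, 3.5355, 4.0000)
after link 2: o_2 = (3.5355, 3.5355, 3.0000)
after link 3: o_3 = (1.3284, 4.3284, 0.8787)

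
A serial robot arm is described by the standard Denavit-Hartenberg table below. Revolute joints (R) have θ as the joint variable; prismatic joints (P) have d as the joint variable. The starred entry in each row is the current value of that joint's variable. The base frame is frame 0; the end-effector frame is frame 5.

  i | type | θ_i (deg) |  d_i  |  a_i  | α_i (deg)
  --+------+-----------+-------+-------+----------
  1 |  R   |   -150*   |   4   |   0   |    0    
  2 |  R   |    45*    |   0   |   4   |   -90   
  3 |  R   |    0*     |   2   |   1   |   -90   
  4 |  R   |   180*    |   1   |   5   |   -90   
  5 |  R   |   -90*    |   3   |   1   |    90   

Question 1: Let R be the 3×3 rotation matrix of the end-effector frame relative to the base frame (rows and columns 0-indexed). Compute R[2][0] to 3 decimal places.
End-effector x-axis (col 0 of R) = (0.0000,0.0000,-1.0000)
R[2][0] = -1.0000

-1.000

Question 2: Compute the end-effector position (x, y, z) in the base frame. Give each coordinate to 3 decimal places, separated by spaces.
4.830 -1.294 2.000

after link 1: o_1 = (0.0000, 0.0000, 4.0000)
after link 2: o_2 = (-1.0353, -3.8637, 4.0000)
after link 3: o_3 = (0.6378, -5.3473, 4.0000)
after link 4: o_4 = (1.9319, -0.5176, 3.0000)
after link 5: o_5 = (4.8296, -1.2941, 2.0000)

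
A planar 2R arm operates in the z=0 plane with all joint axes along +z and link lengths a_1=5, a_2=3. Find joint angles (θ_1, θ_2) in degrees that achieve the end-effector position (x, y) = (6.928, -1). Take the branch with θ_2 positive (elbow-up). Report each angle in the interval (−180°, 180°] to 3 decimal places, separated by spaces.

cos θ_2 = (48.9972−5²−3²)/(2·5·3) = 0.4999; θ_2 = 60.0062° (elbow-up)
β = atan2(-1.0000,6.9280) = -8.2134°; ψ = atan2(2.5982,6.4997) = 21.7889°
θ_1 = β − ψ = -30.0023°

-30.002 60.006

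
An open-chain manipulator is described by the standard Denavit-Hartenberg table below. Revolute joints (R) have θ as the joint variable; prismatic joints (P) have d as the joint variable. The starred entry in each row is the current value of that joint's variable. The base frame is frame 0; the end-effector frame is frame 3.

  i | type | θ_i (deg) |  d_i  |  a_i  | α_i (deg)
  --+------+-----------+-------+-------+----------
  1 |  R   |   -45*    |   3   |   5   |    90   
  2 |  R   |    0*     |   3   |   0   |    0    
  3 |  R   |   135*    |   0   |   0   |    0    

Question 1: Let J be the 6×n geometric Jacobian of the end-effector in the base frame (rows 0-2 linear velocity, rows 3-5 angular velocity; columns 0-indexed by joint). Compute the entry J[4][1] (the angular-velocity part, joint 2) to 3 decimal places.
axis z_1 = (-0.7071,-0.7071,0.0000); lever o_n−o_1 = (-2.1213,-2.1213,0.0000)
cross product → J_v[:, 1] = (0.0000,-0.0000,-0.0000)
J_ω[:, 1] = z_1
entry J[4][1] = -0.7071

-0.707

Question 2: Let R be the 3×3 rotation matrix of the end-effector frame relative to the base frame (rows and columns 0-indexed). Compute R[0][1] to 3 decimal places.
-0.500

End-effector y-axis (col 1 of R) = (-0.5000,0.5000,-0.7071)
R[0][1] = -0.5000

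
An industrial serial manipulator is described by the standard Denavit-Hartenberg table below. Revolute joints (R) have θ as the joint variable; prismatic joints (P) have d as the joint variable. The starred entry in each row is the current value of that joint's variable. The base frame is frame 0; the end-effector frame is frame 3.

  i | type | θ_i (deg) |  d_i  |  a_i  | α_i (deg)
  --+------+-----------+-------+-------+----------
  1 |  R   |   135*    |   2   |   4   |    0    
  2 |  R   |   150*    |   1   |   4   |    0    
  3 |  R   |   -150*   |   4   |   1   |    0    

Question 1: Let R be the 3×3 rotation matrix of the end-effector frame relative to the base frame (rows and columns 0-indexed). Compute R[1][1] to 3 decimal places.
-0.707

End-effector y-axis (col 1 of R) = (-0.7071,-0.7071,0.0000)
R[1][1] = -0.7071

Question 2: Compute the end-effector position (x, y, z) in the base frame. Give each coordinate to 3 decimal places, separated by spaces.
after link 1: o_1 = (-2.8284, 2.8284, 2.0000)
after link 2: o_2 = (-1.7932, -1.0353, 3.0000)
after link 3: o_3 = (-2.5003, -0.3282, 7.0000)

-2.500 -0.328 7.000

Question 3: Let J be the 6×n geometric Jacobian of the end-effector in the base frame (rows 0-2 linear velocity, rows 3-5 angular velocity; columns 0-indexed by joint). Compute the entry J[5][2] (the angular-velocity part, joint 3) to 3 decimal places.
axis z_2 = (0.0000,0.0000,1.0000); lever o_n−o_2 = (-0.7071,0.7071,4.0000)
cross product → J_v[:, 2] = (-0.7071,-0.7071,0.0000)
J_ω[:, 2] = z_2
entry J[5][2] = 1.0000

1.000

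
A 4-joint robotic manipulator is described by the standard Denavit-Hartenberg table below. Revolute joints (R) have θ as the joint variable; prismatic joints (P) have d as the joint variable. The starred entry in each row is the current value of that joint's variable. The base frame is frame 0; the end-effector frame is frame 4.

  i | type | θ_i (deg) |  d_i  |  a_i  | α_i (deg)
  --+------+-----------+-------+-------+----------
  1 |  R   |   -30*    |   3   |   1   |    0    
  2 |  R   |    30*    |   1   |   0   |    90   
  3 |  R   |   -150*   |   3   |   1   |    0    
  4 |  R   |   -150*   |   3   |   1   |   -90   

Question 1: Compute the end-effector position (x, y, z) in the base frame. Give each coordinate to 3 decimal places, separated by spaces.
0.500 -6.500 4.366

after link 1: o_1 = (0.8660, -0.5000, 3.0000)
after link 2: o_2 = (0.8660, -0.5000, 4.0000)
after link 3: o_3 = (0.0000, -3.5000, 3.5000)
after link 4: o_4 = (0.5000, -6.5000, 4.3660)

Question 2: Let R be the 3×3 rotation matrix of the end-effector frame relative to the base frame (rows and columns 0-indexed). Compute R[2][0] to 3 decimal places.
End-effector x-axis (col 0 of R) = (0.5000,0.0000,0.8660)
R[2][0] = 0.8660

0.866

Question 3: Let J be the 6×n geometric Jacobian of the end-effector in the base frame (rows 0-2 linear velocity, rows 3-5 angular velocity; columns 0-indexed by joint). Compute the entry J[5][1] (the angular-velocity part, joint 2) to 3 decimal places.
axis z_1 = (0.0000,0.0000,1.0000); lever o_n−o_1 = (-0.3660,-6.0000,1.3660)
cross product → J_v[:, 1] = (6.0000,-0.3660,0.0000)
J_ω[:, 1] = z_1
entry J[5][1] = 1.0000

1.000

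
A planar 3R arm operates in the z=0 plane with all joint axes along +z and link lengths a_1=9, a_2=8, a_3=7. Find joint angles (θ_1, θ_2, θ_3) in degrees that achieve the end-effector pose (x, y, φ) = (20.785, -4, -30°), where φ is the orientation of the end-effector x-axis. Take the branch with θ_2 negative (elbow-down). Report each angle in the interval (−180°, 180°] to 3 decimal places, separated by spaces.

wrist centre = target − a_3·(cos φ, sin φ) = (14.7228, -0.5000)
cos θ_2 = (217.0115−9²−8²)/(2·9·8) = 0.5001; θ_2 = -59.9947° (elbow-down)
β = atan2(-0.5000,14.7228) = -1.9451°; ψ = atan2(-6.9278,13.0006) = -28.0524°
θ_1 = β − ψ = 26.1074°
θ_3 = φ − θ_1 − θ_2 = 3.8873° (wrapped to (-180°,180°])

26.107 -59.995 3.887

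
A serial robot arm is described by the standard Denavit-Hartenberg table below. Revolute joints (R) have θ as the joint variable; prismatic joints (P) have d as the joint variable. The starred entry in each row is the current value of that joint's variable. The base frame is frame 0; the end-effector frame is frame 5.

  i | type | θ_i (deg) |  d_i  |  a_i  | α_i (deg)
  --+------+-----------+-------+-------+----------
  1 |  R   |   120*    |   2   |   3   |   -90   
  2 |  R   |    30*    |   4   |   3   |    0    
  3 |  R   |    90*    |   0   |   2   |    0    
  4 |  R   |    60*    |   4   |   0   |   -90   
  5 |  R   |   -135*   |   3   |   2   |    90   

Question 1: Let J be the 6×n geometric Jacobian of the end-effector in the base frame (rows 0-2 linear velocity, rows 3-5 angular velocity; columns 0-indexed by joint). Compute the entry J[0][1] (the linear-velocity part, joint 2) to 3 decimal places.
0.116

axis z_1 = (-0.8660,-0.5000,0.0000); lever o_n−o_1 = (-9.6591,-2.0984,-0.2321)
cross product → J_v[:, 1] = (0.1160,-0.2010,-3.0123)
J_ω[:, 1] = z_1
entry J[0][1] = 0.1160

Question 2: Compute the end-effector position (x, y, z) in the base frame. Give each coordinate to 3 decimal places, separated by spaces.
-11.159 0.500 1.768

after link 1: o_1 = (-1.5000, 2.5981, 2.0000)
after link 2: o_2 = (-6.2631, 2.8481, 0.5000)
after link 3: o_3 = (-5.7631, 1.9821, -1.2321)
after link 4: o_4 = (-9.2272, -0.0179, -1.2321)
after link 5: o_5 = (-11.1591, 0.4997, 1.7679)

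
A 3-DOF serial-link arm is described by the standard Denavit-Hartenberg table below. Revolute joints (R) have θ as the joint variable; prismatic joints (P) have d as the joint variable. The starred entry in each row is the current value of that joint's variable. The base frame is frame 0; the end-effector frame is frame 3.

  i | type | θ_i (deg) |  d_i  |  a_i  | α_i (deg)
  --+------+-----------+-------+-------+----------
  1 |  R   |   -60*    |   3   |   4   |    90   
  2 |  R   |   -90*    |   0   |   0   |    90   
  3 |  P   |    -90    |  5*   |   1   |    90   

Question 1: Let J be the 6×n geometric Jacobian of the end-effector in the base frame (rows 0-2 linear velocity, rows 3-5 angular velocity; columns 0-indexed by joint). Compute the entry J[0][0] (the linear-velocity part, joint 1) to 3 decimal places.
axis z_0 = ẑ; lever o_n−o_0 = (0.3660,1.3660,3.0000)
cross product → J_v[:, 0] = (-1.3660,0.3660,0.0000)
J_ω[:, 0] = z_0
entry J[0][0] = -1.3660

-1.366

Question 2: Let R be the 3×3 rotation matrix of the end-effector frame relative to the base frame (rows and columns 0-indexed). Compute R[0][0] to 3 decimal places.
End-effector x-axis (col 0 of R) = (0.8660,0.5000,-0.0000)
R[0][0] = 0.8660

0.866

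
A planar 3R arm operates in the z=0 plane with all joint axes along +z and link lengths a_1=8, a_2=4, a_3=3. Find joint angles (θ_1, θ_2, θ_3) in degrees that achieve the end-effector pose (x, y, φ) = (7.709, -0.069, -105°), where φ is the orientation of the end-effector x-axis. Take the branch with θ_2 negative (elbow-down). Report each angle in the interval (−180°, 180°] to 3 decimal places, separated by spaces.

45.001 -89.996 -60.005

wrist centre = target − a_3·(cos φ, sin φ) = (8.4855, 2.8288)
cos θ_2 = (80.0050−8²−4²)/(2·8·4) = 0.0001; θ_2 = -89.9956° (elbow-down)
β = atan2(2.8288,8.4855) = 18.4367°; ψ = atan2(-4.0000,8.0003) = -26.5642°
θ_1 = β − ψ = 45.0009°
θ_3 = φ − θ_1 − θ_2 = -60.0053° (wrapped to (-180°,180°])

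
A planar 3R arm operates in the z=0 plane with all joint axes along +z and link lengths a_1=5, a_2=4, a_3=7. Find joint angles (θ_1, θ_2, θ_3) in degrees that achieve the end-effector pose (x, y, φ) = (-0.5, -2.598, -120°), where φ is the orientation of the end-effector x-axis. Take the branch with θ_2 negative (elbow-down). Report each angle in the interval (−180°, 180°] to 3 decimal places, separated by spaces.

98.214 -119.999 -98.214

wrist centre = target − a_3·(cos φ, sin φ) = (3.0000, 3.4642)
cos θ_2 = (21.0005−5²−4²)/(2·5·4) = -0.5000; θ_2 = -119.9991° (elbow-down)
β = atan2(3.4642,3.0000) = 49.1072°; ψ = atan2(-3.4641,3.0001) = -49.1064°
θ_1 = β − ψ = 98.2136°
θ_3 = φ − θ_1 − θ_2 = -98.2145° (wrapped to (-180°,180°])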